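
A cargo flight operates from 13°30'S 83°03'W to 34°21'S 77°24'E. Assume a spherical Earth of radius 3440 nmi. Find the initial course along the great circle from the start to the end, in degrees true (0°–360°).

N = sin Δλ·cos φ₂ = +0.2763;  D = cos φ₁ sin φ₂ − sin φ₁ cos φ₂ cos Δλ = -0.7303
initial course = atan2(N, D) = 159.28°

159.3°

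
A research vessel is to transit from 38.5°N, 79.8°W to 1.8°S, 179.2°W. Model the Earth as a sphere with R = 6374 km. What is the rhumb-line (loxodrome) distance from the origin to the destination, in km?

Δψ = ln[tan(π/4+φ₂/2)/tan(π/4+φ₁/2)] = -0.7605;  Δφ = -0.7034 rad,  Δλ = -1.7349 rad
q = Δφ/Δψ = 0.9248
d = R·√(Δφ² + q²Δλ²) = 6374·1.75188 = 11166 km

11166 km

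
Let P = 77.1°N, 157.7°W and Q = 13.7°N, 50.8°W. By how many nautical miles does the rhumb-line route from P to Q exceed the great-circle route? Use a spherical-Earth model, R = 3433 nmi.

Great circle: cos σ = sin φ₁ sin φ₂ + cos φ₁ cos φ₂ cos Δλ,  σ = 1.4022 rad → d_gc = 4813.7 nmi
Rhumb line: Δψ = -1.9385, q = Δφ/Δψ = 0.5708, d_rh = R√(Δφ²+q²Δλ²) = 5272.4 nmi
Excess = 5272.4 − 4813.7 = 458.7 ≈ 459 nmi

459 nmi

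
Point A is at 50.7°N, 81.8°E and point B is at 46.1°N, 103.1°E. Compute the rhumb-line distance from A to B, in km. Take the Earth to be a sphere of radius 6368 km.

1651 km

Rhumb course C = atan2(Δλ, Δψ) with Δψ = ln[tan(π/4+φ₂/2)/tan(π/4+φ₁/2)] = -0.1210, Δλ = +0.3718 → C = 108.03°
d = R·|Δφ| / |cos C| = 6368·0.08029 / 0.30959 = 1651 km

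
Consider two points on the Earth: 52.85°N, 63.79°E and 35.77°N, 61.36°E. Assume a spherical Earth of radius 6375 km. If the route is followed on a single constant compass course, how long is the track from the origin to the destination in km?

Rhumb course C = atan2(Δλ, Δψ) with Δψ = ln[tan(π/4+φ₂/2)/tan(π/4+φ₁/2)] = -0.4212, Δλ = -0.0424 → C = 185.75°
d = R·|Δφ| / |cos C| = 6375·0.29810 / 0.99497 = 1910 km

1910 km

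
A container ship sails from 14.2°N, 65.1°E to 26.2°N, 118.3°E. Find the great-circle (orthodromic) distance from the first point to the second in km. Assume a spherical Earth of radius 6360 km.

5661 km

Haversine: a = sin²(Δφ/2)+cos φ₁ cos φ₂ sin²(Δλ/2) = 0.18532;  σ = 2·atan2(√a,√(1−a))
σ = 50.997° → d = Rσ = 6360·0.89007 = 5661 km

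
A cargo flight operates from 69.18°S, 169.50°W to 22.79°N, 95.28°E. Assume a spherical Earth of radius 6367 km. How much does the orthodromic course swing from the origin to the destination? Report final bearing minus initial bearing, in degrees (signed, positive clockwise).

At departure: θ₁ = atan2(sin Δλ cos φ₂, cos φ₁ sin φ₂ − sin φ₁ cos φ₂ cos Δλ) = 273.69°
At arrival: θ₂ = atan2(sin Δλ cos φ₁, −cos φ₂ sin φ₁ + sin φ₂ cos φ₁ cos Δλ) = 337.37°
Δθ = θ₂ − θ₁ = +63.7°

+63.7°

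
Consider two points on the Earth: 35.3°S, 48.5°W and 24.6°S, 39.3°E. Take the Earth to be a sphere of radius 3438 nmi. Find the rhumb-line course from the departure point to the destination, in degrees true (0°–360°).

Δψ = ln[tan(π/4+φ₂/2)/tan(π/4+φ₁/2)] = +0.2161
Δλ = +1.5324 rad (taken the short way round)
course = atan2(Δλ, Δψ) = 81.97°

82.0°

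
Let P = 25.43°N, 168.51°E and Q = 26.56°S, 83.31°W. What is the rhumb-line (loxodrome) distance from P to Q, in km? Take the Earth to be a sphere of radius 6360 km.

Rhumb course C = atan2(Δλ, Δψ) with Δψ = ln[tan(π/4+φ₂/2)/tan(π/4+φ₁/2)] = -0.9403, Δλ = +1.8881 → C = 116.47°
d = R·|Δφ| / |cos C| = 6360·0.90740 / 0.44579 = 12946 km

12946 km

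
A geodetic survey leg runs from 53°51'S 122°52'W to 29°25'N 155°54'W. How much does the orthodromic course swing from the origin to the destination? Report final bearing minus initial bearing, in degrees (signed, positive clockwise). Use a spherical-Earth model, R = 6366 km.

+9.6°

Initial bearing θ₁ = atan2(sin Δλ cos φ₂, cos φ₁ sin φ₂ − sin φ₁ cos φ₂ cos Δλ) = 331.63°
Final bearing θ₂ = (initial bearing from the destination back to the start) + 180° = 341.23°
Δθ = θ₂ − θ₁ = +9.6°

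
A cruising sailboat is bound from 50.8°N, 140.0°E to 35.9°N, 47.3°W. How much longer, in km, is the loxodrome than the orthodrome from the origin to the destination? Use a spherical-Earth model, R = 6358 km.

3597 km

Great circle: cos σ = sin φ₁ sin φ₂ + cos φ₁ cos φ₂ cos Δλ,  σ = 1.6242 rad → d_gc = 10326.9 km
Rhumb line: Δψ = -0.3605, q = Δφ/Δψ = 0.7214, d_rh = R√(Δφ²+q²Δλ²) = 13924.2 km
Excess = 13924.2 − 10326.9 = 3597.3 ≈ 3597 km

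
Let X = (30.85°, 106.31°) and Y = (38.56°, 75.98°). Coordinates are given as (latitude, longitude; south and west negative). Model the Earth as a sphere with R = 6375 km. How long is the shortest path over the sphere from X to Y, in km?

2889 km

cos σ = sin φ₁ sin φ₂ + cos φ₁ cos φ₂ cos Δλ
      = sin(30.85°)sin(38.56°) + cos(30.85°)cos(38.56°)cos(-30.33°) = 0.8991
σ = 25.963° → d = Rσ = 6375·0.45314 = 2889 km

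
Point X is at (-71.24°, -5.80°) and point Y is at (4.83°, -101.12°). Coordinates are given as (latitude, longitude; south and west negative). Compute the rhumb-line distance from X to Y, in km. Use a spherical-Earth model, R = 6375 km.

Δψ = ln[tan(π/4+φ₂/2)/tan(π/4+φ₁/2)] = +1.8851;  Δφ = +1.3277 rad,  Δλ = -1.6636 rad
q = Δφ/Δψ = 0.7043
d = R·√(Δφ² + q²Δλ²) = 6375·1.77078 = 11289 km

11289 km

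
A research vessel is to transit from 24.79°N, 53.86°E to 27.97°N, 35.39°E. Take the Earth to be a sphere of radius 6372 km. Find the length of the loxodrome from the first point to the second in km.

1874 km

Rhumb course C = atan2(Δλ, Δψ) with Δψ = ln[tan(π/4+φ₂/2)/tan(π/4+φ₁/2)] = +0.0620, Δλ = -0.3224 → C = 280.88°
d = R·|Δφ| / |cos C| = 6372·0.05550 / 0.18876 = 1874 km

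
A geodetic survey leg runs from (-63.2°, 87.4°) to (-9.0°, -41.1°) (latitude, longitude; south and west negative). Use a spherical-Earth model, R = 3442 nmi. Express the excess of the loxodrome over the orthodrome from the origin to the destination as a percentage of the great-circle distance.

11.9%

Great circle: σ = 1.7088 rad → d_gc = Rσ = 5881.8 nmi
Rhumb: Δφ = +0.9460, Δλ = -2.2427, Δψ = +1.2768, q = Δφ/Δψ = 0.7409 → d_rh = R√(Δφ²+q²Δλ²) = 6581.3 nmi
Excess = (6581.3 − 5881.8) / 5881.8 = 699.5 / 5881.8 = 11.89% ≈ 11.9%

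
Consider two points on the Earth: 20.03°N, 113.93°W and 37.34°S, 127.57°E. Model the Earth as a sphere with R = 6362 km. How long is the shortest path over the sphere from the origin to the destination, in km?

13807 km

Haversine: a = sin²(Δφ/2)+cos φ₁ cos φ₂ sin²(Δλ/2) = 0.78208;  σ = 2·atan2(√a,√(1−a))
σ = 124.344° → d = Rσ = 6362·2.17022 = 13807 km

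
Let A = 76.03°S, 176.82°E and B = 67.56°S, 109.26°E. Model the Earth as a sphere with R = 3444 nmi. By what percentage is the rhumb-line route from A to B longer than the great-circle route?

Great circle: σ = 0.3706 rad → d_gc = Rσ = 1276.3 nmi
Rhumb: Δφ = +0.1478, Δλ = -1.1791, Δψ = +0.4819, q = Δφ/Δψ = 0.3068 → d_rh = R√(Δφ²+q²Δλ²) = 1345.9 nmi
Excess = (1345.9 − 1276.3) / 1276.3 = 69.6 / 1276.3 = 5.453% ≈ 5.5%

5.5%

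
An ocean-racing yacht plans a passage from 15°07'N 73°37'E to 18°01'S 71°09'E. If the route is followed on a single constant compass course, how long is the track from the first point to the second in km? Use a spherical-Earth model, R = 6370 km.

3694 km

Δψ = ln[tan(π/4+φ₂/2)/tan(π/4+φ₁/2)] = -0.5867;  Δφ = -0.5783 rad,  Δλ = -0.0431 rad
q = Δφ/Δψ = 0.9856
d = R·√(Δφ² + q²Δλ²) = 6370·0.57984 = 3694 km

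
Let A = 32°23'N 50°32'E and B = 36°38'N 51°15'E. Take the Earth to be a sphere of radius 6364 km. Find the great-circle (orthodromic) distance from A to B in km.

cos σ = sin φ₁ sin φ₂ + cos φ₁ cos φ₂ cos Δλ
      = sin(32.38°)sin(36.63°) + cos(32.38°)cos(36.63°)cos(0.72°) = 0.9972
σ = 4.291° → d = Rσ = 6364·0.07489 = 477 km

477 km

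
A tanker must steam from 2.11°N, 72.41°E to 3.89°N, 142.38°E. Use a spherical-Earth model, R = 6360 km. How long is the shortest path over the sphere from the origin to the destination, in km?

7757 km

Haversine: a = sin²(Δφ/2)+cos φ₁ cos φ₂ sin²(Δλ/2) = 0.32801;  σ = 2·atan2(√a,√(1−a))
σ = 69.880° → d = Rσ = 6360·1.21963 = 7757 km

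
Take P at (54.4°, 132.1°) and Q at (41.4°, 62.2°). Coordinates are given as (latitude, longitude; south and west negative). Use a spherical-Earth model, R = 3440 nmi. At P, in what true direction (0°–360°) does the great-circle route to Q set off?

284.0°

N = sin Δλ·cos φ₂ = -0.7044;  D = cos φ₁ sin φ₂ − sin φ₁ cos φ₂ cos Δλ = +0.1754
initial course = atan2(N, D) = 283.98°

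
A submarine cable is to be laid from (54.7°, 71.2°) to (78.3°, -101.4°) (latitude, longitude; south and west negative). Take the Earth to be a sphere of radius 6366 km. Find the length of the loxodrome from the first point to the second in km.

Δψ = ln[tan(π/4+φ₂/2)/tan(π/4+φ₁/2)] = +1.1332;  Δφ = +0.4119 rad,  Δλ = -3.0124 rad
q = Δφ/Δψ = 0.3635
d = R·√(Δφ² + q²Δλ²) = 6366·1.16991 = 7448 km

7448 km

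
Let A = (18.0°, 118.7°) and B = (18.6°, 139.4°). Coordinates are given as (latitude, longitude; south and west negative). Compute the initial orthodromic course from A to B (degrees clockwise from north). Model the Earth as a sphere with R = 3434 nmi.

85.0°

N = sin Δλ·cos φ₂ = +0.3350;  D = cos φ₁ sin φ₂ − sin φ₁ cos φ₂ cos Δλ = +0.0294
initial course = atan2(N, D) = 84.99°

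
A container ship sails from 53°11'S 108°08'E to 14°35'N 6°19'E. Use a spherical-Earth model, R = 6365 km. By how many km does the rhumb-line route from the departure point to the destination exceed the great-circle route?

328 km

Great circle: cos σ = sin φ₁ sin φ₂ + cos φ₁ cos φ₂ cos Δλ,  σ = 1.8969 rad → d_gc = 12073.6 km
Rhumb line: Δψ = +1.3575, q = Δφ/Δψ = 0.8713, d_rh = R√(Δφ²+q²Δλ²) = 12401.4 km
Excess = 12401.4 − 12073.6 = 327.8 ≈ 328 km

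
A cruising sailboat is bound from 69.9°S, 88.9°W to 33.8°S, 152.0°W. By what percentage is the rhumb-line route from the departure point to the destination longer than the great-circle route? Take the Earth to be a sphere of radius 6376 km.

3.4%

Great circle: σ = 0.8611 rad → d_gc = Rσ = 5490.2 km
Rhumb: Δφ = +0.6301, Δλ = -1.1013, Δψ = +1.1029, q = Δφ/Δψ = 0.5713 → d_rh = R√(Δφ²+q²Δλ²) = 5677.3 km
Excess = (5677.3 − 5490.2) / 5490.2 = 187.1 / 5490.2 = 3.41% ≈ 3.4%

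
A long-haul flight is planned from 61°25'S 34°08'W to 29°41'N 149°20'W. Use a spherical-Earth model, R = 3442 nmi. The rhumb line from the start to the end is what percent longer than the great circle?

3.6%

Great circle: σ = 2.2292 rad → d_gc = Rσ = 7672.8 nmi
Rhumb: Δφ = +1.5900, Δλ = -2.0106, Δψ = +1.9104, q = Δφ/Δψ = 0.8323 → d_rh = R√(Δφ²+q²Δλ²) = 7945.2 nmi
Excess = (7945.2 − 7672.8) / 7672.8 = 272.4 / 7672.8 = 3.5502% ≈ 3.6%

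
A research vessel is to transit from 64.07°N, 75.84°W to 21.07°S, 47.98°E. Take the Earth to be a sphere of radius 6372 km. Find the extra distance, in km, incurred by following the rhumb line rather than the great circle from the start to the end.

860 km

Great circle: cos σ = sin φ₁ sin φ₂ + cos φ₁ cos φ₂ cos Δλ,  σ = 2.1537 rad → d_gc = 13723.17 km
Rhumb line: Δψ = -1.8450, q = Δφ/Δψ = 0.8054, d_rh = R√(Δφ²+q²Δλ²) = 14582.71 km
Excess = 14582.71 − 13723.17 = 859.54 ≈ 860 km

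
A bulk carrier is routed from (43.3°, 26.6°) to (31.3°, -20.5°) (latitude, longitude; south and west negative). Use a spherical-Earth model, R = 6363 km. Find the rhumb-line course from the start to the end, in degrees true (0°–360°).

Meridional parts: M(φ₁)=+0.8400, M(φ₂)=+0.5757 → ΔM = -0.2643;  Δλ = -0.8221 rad
tan C = Δλ / ΔM = +3.1099 → C = 252.17°

252.2°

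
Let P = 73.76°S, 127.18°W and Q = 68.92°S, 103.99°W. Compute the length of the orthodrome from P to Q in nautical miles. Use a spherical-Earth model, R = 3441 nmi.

527 nmi

Haversine: a = sin²(Δφ/2)+cos φ₁ cos φ₂ sin²(Δλ/2) = 0.00585;  σ = 2·atan2(√a,√(1−a))
σ = 8.770° → d = Rσ = 3441·0.15307 = 527 nmi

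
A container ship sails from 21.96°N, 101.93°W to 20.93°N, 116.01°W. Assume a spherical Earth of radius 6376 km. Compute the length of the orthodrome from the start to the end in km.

1462 km

cos σ = sin φ₁ sin φ₂ + cos φ₁ cos φ₂ cos Δλ
      = sin(21.96°)sin(20.93°) + cos(21.96°)cos(20.93°)cos(-14.08°) = 0.9738
σ = 13.141° → d = Rσ = 6376·0.22935 = 1462 km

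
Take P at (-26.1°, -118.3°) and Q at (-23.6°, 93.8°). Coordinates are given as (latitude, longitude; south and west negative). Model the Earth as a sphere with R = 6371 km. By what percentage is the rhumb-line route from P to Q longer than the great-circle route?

10.6%

Great circle: σ = 2.1188 rad → d_gc = Rσ = 13498.9 km
Rhumb: Δφ = +0.0436, Δλ = -2.5813, Δψ = +0.0481, q = Δφ/Δψ = 0.9073 → d_rh = R√(Δφ²+q²Δλ²) = 14923.9 km
Excess = (14923.9 − 13498.9) / 13498.9 = 1425.0 / 13498.9 = 10.56% ≈ 10.6%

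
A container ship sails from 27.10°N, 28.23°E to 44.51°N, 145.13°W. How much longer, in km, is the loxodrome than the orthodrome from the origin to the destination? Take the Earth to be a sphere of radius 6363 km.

Great circle: cos σ = sin φ₁ sin φ₂ + cos φ₁ cos φ₂ cos Δλ,  σ = 1.8873 rad → d_gc = 12008.8 km
Rhumb line: Δψ = +0.3777, q = Δφ/Δψ = 0.8046, d_rh = R√(Δφ²+q²Δλ²) = 15610.8 km
Excess = 15610.8 − 12008.8 = 3602.0 ≈ 3602 km

3602 km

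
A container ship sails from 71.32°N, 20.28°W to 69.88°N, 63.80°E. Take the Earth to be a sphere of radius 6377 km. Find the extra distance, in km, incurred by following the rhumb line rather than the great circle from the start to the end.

248 km

Great circle: cos σ = sin φ₁ sin φ₂ + cos φ₁ cos φ₂ cos Δλ,  σ = 0.4490 rad → d_gc = 2863.4 km
Rhumb line: Δψ = -0.0757, q = Δφ/Δψ = 0.3320, d_rh = R√(Δφ²+q²Δλ²) = 3111.1 km
Excess = 3111.1 − 2863.4 = 247.7 ≈ 248 km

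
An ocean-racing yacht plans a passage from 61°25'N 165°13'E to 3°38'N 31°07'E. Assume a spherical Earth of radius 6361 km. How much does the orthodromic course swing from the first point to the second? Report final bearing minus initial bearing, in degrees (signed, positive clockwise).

-110.8°

At departure: θ₁ = atan2(sin Δλ cos φ₂, cos φ₁ sin φ₂ − sin φ₁ cos φ₂ cos Δλ) = 311.77°
At arrival: θ₂ = atan2(sin Δλ cos φ₁, −cos φ₂ sin φ₁ + sin φ₂ cos φ₁ cos Δλ) = 200.95°
Δθ = θ₂ − θ₁ = -110.8°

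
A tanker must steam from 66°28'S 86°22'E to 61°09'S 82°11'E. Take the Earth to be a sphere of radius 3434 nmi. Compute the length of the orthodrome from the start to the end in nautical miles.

337 nmi

cos σ = sin φ₁ sin φ₂ + cos φ₁ cos φ₂ cos Δλ
      = sin(-66.47°)sin(-61.15°) + cos(-66.47°)cos(-61.15°)cos(-4.18°) = 0.9952
σ = 5.625° → d = Rσ = 3434·0.09818 = 337 nmi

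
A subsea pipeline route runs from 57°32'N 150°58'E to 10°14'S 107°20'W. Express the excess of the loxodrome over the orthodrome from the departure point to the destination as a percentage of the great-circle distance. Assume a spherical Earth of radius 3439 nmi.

Great circle: σ = 1.8307 rad → d_gc = Rσ = 6295.9 nmi
Rhumb: Δφ = -1.1828, Δλ = +1.7750, Δψ = -1.4135, q = Δφ/Δψ = 0.8368 → d_rh = R√(Δφ²+q²Δλ²) = 6529.6 nmi
Excess = (6529.6 − 6295.9) / 6295.9 = 233.7 / 6295.9 = 3.71% ≈ 3.7%

3.7%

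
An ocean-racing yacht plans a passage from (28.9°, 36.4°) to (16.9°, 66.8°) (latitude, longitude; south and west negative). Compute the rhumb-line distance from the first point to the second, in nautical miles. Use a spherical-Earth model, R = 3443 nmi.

1827 nmi

Rhumb course C = atan2(Δλ, Δψ) with Δψ = ln[tan(π/4+φ₂/2)/tan(π/4+φ₁/2)] = -0.2279, Δλ = +0.5306 → C = 113.25°
d = R·|Δφ| / |cos C| = 3443·0.20944 / 0.39470 = 1827 nmi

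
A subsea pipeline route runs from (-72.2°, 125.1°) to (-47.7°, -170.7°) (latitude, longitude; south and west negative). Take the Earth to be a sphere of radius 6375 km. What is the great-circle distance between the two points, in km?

4168 km

cos σ = sin φ₁ sin φ₂ + cos φ₁ cos φ₂ cos Δλ
      = sin(-72.20°)sin(-47.70°) + cos(-72.20°)cos(-47.70°)cos(64.20°) = 0.7938
σ = 37.461° → d = Rσ = 6375·0.65382 = 4168 km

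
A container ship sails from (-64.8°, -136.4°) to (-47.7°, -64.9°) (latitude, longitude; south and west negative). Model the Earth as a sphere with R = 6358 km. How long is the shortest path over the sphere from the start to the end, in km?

4497 km

cos σ = sin φ₁ sin φ₂ + cos φ₁ cos φ₂ cos Δλ
      = sin(-64.80°)sin(-47.70°) + cos(-64.80°)cos(-47.70°)cos(71.50°) = 0.7602
σ = 40.521° → d = Rσ = 6358·0.70723 = 4497 km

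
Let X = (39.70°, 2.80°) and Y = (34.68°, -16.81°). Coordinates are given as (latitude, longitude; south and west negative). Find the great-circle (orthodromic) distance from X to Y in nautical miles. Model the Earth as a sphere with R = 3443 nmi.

cos σ = sin φ₁ sin φ₂ + cos φ₁ cos φ₂ cos Δλ
      = sin(39.70°)sin(34.68°) + cos(39.70°)cos(34.68°)cos(-19.61°) = 0.9595
σ = 16.369° → d = Rσ = 3443·0.28569 = 984 nmi

984 nmi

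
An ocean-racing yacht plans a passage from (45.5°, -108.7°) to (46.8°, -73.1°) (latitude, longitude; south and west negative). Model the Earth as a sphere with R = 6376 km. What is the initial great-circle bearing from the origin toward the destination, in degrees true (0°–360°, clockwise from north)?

74.0°

θ = atan2( sin Δλ·cos φ₂ ,  cos φ₁ sin φ₂ − sin φ₁ cos φ₂ cos Δλ )
  = atan2(+0.3985, +0.1139) = 74.04°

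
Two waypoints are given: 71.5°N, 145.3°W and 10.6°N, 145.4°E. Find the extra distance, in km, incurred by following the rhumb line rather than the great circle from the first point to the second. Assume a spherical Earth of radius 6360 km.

Great circle: cos σ = sin φ₁ sin φ₂ + cos φ₁ cos φ₂ cos Δλ,  σ = 1.2821 rad → d_gc = 8154.2 km
Rhumb line: Δψ = -1.6288, q = Δφ/Δψ = 0.6526, d_rh = R√(Δφ²+q²Δλ²) = 8420.1 km
Excess = 8420.1 − 8154.2 = 265.9 ≈ 266 km

266 km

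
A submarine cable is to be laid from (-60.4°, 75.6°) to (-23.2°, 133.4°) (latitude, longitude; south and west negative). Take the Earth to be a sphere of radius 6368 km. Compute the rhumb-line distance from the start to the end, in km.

6156 km

Δψ = ln[tan(π/4+φ₂/2)/tan(π/4+φ₁/2)] = +0.9145;  Δφ = +0.6493 rad,  Δλ = +1.0088 rad
q = Δφ/Δψ = 0.7099
d = R·√(Δφ² + q²Δλ²) = 6368·0.96667 = 6156 km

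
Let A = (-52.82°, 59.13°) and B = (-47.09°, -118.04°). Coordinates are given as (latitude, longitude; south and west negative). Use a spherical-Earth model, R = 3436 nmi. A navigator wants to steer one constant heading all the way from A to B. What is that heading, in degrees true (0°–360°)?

272.9°

Δψ = ln[tan(π/4+φ₂/2)/tan(π/4+φ₁/2)] = +0.1557
Δλ = -3.0922 rad (taken the short way round)
course = atan2(Δλ, Δψ) = 272.88°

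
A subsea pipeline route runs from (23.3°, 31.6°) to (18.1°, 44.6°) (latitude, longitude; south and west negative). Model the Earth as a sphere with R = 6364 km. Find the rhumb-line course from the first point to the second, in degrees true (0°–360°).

113.2°

Δψ = ln[tan(π/4+φ₂/2)/tan(π/4+φ₁/2)] = -0.0971
Δλ = +0.2269 rad (taken the short way round)
course = atan2(Δλ, Δψ) = 113.16°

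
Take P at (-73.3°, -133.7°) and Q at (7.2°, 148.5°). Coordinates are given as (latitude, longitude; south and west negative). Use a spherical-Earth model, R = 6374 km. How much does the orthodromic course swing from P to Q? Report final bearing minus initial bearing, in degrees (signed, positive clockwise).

+59.9°

At departure: θ₁ = atan2(sin Δλ cos φ₂, cos φ₁ sin φ₂ − sin φ₁ cos φ₂ cos Δλ) = 283.72°
At arrival: θ₂ = atan2(sin Δλ cos φ₁, −cos φ₂ sin φ₁ + sin φ₂ cos φ₁ cos Δλ) = 343.66°
Δθ = θ₂ − θ₁ = +59.9°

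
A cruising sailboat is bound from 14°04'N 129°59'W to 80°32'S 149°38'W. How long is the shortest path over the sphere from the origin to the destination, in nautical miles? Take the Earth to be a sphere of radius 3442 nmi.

5715 nmi

Haversine: a = sin²(Δφ/2)+cos φ₁ cos φ₂ sin²(Δλ/2) = 0.54474;  σ = 2·atan2(√a,√(1−a))
σ = 95.134° → d = Rσ = 3442·1.66041 = 5715 nmi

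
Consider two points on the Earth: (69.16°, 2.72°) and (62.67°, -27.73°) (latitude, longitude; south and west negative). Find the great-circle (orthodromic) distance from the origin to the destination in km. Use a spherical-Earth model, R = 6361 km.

Haversine: a = sin²(Δφ/2)+cos φ₁ cos φ₂ sin²(Δλ/2) = 0.01447;  σ = 2·atan2(√a,√(1−a))
σ = 13.817° → d = Rσ = 6361·0.24115 = 1534 km

1534 km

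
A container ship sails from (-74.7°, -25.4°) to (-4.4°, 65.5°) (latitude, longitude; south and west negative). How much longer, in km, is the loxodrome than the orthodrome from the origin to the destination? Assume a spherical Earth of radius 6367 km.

Great circle: cos σ = sin φ₁ sin φ₂ + cos φ₁ cos φ₂ cos Δλ,  σ = 1.5009 rad → d_gc = 9556.1 km
Rhumb line: Δψ = +1.9307, q = Δφ/Δψ = 0.6355, d_rh = R√(Δφ²+q²Δλ²) = 10111.3 km
Excess = 10111.3 − 9556.1 = 555.2 ≈ 555 km

555 km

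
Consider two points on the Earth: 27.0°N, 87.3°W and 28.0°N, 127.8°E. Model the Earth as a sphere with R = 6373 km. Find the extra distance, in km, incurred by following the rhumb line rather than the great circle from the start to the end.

Great circle: cos σ = sin φ₁ sin φ₂ + cos φ₁ cos φ₂ cos Δλ,  σ = 2.0159 rad → d_gc = 12847.1 km
Rhumb line: Δψ = +0.0197, q = Δφ/Δψ = 0.8870, d_rh = R√(Δφ²+q²Δλ²) = 14296.3 km
Excess = 14296.3 − 12847.1 = 1449.2 ≈ 1449 km

1449 km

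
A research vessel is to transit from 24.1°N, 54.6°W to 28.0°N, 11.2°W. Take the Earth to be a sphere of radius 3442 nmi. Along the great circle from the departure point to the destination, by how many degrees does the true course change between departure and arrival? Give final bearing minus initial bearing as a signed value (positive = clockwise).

At departure: θ₁ = atan2(sin Δλ cos φ₂, cos φ₁ sin φ₂ − sin φ₁ cos φ₂ cos Δλ) = 74.64°
At arrival: θ₂ = atan2(sin Δλ cos φ₁, −cos φ₂ sin φ₁ + sin φ₂ cos φ₁ cos Δλ) = 94.48°
Δθ = θ₂ − θ₁ = +19.8°

+19.8°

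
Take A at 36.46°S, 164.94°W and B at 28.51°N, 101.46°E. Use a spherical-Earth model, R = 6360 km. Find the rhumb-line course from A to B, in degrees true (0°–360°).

306.4°

Meridional parts: M(φ₁)=-0.6842, M(φ₂)=+0.5195 → ΔM = +1.2037;  Δλ = -1.6336 rad
tan C = Δλ / ΔM = -1.3571 → C = 306.38°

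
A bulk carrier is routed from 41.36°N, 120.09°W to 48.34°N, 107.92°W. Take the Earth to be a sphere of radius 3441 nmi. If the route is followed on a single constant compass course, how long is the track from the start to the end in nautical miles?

666 nmi

Rhumb course C = atan2(Δλ, Δψ) with Δψ = ln[tan(π/4+φ₂/2)/tan(π/4+φ₁/2)] = +0.1722, Δλ = +0.2124 → C = 50.98°
d = R·|Δφ| / |cos C| = 3441·0.12182 / 0.62965 = 666 nmi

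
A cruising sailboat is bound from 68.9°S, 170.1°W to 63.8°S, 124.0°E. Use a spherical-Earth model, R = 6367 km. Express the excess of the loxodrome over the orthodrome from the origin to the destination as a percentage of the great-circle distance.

Great circle: σ = 0.4464 rad → d_gc = Rσ = 2842.3 km
Rhumb: Δφ = +0.0890, Δλ = -1.1502, Δψ = +0.2227, q = Δφ/Δψ = 0.3996 → d_rh = R√(Δφ²+q²Δλ²) = 2980.9 km
Excess = (2980.9 − 2842.3) / 2842.3 = 138.6 / 2842.3 = 4.88% ≈ 4.9%

4.9%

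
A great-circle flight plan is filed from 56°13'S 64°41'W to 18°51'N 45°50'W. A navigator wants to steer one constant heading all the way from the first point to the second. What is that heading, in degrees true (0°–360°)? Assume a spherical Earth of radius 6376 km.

12.2°

Δψ = ln[tan(π/4+φ₂/2)/tan(π/4+φ₁/2)] = +1.5269
Δλ = +0.3290 rad (taken the short way round)
course = atan2(Δλ, Δψ) = 12.16°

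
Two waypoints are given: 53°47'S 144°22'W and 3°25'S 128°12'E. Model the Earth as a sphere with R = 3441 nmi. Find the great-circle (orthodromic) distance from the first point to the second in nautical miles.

Haversine: a = sin²(Δφ/2)+cos φ₁ cos φ₂ sin²(Δλ/2) = 0.46275;  σ = 2·atan2(√a,√(1−a))
σ = 85.728° → d = Rσ = 3441·1.49623 = 5149 nmi

5149 nmi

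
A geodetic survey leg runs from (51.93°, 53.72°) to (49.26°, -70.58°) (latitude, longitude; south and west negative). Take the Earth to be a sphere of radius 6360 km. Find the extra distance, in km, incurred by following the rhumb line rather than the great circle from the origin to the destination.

Great circle: cos σ = sin φ₁ sin φ₂ + cos φ₁ cos φ₂ cos Δλ,  σ = 1.1921 rad → d_gc = 7581.7 km
Rhumb line: Δψ = -0.0734, q = Δφ/Δψ = 0.6346, d_rh = R√(Δφ²+q²Δλ²) = 8760.6 km
Excess = 8760.6 − 7581.7 = 1178.9 ≈ 1179 km

1179 km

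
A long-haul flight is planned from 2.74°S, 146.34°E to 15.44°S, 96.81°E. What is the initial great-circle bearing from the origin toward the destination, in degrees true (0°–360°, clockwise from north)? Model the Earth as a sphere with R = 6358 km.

N = sin Δλ·cos φ₂ = -0.7333;  D = cos φ₁ sin φ₂ − sin φ₁ cos φ₂ cos Δλ = -0.2360
initial course = atan2(N, D) = 252.16°

252.2°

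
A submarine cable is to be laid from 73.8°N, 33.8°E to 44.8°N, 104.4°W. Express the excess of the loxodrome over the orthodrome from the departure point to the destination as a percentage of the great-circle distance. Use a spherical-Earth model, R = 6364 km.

22.9%

Great circle: σ = 1.0133 rad → d_gc = Rσ = 6448.5 km
Rhumb: Δφ = -0.5061, Δλ = -2.4120, Δψ = -1.0732, q = Δφ/Δψ = 0.4716 → d_rh = R√(Δφ²+q²Δλ²) = 7923.6 km
Excess = (7923.6 − 6448.5) / 6448.5 = 1475.1 / 6448.5 = 22.88% ≈ 22.9%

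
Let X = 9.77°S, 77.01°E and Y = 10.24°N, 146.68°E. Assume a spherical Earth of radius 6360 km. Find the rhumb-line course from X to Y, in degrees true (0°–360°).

Meridional parts: M(φ₁)=-0.1714, M(φ₂)=+0.1797 → ΔM = +0.3510;  Δλ = +1.2160 rad
tan C = Δλ / ΔM = +3.4640 → C = 73.90°

73.9°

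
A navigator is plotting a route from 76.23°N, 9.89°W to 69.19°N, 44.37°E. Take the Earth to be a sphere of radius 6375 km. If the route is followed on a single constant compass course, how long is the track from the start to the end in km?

1935 km

Rhumb course C = atan2(Δλ, Δψ) with Δψ = ln[tan(π/4+φ₂/2)/tan(π/4+φ₁/2)] = -0.4192, Δλ = +0.9470 → C = 113.88°
d = R·|Δφ| / |cos C| = 6375·0.12287 / 0.40476 = 1935 km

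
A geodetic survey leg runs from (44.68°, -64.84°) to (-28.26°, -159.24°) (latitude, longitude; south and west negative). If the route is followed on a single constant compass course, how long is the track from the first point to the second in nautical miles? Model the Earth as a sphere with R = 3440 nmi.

6797 nmi

Δψ = ln[tan(π/4+φ₂/2)/tan(π/4+φ₁/2)] = -1.3880;  Δφ = -1.2730 rad,  Δλ = -1.6476 rad
q = Δφ/Δψ = 0.9172
d = R·√(Δφ² + q²Δλ²) = 3440·1.97587 = 6797 nmi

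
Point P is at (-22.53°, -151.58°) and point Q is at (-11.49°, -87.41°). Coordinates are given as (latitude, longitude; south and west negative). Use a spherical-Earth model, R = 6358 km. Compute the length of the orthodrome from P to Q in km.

cos σ = sin φ₁ sin φ₂ + cos φ₁ cos φ₂ cos Δλ
      = sin(-22.53°)sin(-11.49°) + cos(-22.53°)cos(-11.49°)cos(64.17°) = 0.4707
σ = 61.920° → d = Rσ = 6358·1.08070 = 6871 km

6871 km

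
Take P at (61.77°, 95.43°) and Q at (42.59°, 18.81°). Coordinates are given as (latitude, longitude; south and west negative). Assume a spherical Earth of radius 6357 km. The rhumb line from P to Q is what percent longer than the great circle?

5.2%

Great circle: σ = 0.8273 rad → d_gc = Rσ = 5259.4 km
Rhumb: Δφ = -0.3348, Δλ = -1.3373, Δψ = -0.5574, q = Δφ/Δψ = 0.6006 → d_rh = R√(Δφ²+q²Δλ²) = 5531.3 km
Excess = (5531.3 − 5259.4) / 5259.4 = 271.9 / 5259.4 = 5.17% ≈ 5.2%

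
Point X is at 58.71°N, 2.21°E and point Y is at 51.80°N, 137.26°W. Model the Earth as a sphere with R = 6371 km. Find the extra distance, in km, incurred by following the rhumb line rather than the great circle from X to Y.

1651 km

Great circle: cos σ = sin φ₁ sin φ₂ + cos φ₁ cos φ₂ cos Δλ,  σ = 1.1291 rad → d_gc = 7193.78 km
Rhumb line: Δψ = -0.2123, q = Δφ/Δψ = 0.5681, d_rh = R√(Δφ²+q²Δλ²) = 8844.34 km
Excess = 8844.34 − 7193.78 = 1650.56 ≈ 1651 km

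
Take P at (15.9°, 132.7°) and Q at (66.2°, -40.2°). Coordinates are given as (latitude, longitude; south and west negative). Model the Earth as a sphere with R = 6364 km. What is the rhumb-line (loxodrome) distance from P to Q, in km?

Δψ = ln[tan(π/4+φ₂/2)/tan(π/4+φ₁/2)] = +1.2760;  Δφ = +0.8779 rad,  Δλ = -3.0177 rad
q = Δφ/Δψ = 0.6880
d = R·√(Δφ² + q²Δλ²) = 6364·2.25413 = 14345 km

14345 km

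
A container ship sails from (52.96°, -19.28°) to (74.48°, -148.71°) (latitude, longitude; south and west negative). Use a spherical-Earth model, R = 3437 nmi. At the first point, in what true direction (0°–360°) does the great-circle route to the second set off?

N = sin Δλ·cos φ₂ = -0.2067;  D = cos φ₁ sin φ₂ − sin φ₁ cos φ₂ cos Δλ = +0.7161
initial course = atan2(N, D) = 343.90°

343.9°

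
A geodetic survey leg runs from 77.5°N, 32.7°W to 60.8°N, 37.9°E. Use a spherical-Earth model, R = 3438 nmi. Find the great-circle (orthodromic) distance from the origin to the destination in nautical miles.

cos σ = sin φ₁ sin φ₂ + cos φ₁ cos φ₂ cos Δλ
      = sin(77.50°)sin(60.80°) + cos(77.50°)cos(60.80°)cos(70.60°) = 0.8873
σ = 27.464° → d = Rσ = 3438·0.47933 = 1648 nmi

1648 nmi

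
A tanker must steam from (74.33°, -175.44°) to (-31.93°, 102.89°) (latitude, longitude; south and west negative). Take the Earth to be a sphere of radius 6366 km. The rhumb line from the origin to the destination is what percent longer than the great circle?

2.6%

Great circle: σ = 2.0669 rad → d_gc = Rσ = 13158.0 km
Rhumb: Δφ = -1.8546, Δλ = -1.4254, Δψ = -2.5720, q = Δφ/Δψ = 0.7211 → d_rh = R√(Δφ²+q²Δλ²) = 13498.2 km
Excess = (13498.2 − 13158.0) / 13158.0 = 340.2 / 13158.0 = 2.59% ≈ 2.6%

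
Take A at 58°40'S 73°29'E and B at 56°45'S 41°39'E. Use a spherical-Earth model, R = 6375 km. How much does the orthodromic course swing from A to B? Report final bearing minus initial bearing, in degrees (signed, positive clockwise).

Initial bearing θ₁ = atan2(sin Δλ cos φ₂, cos φ₁ sin φ₂ − sin φ₁ cos φ₂ cos Δλ) = 262.71°
Final bearing θ₂ = (initial bearing from the destination back to the start) + 180° = 289.82°
Δθ = θ₂ − θ₁ = +27.1°

+27.1°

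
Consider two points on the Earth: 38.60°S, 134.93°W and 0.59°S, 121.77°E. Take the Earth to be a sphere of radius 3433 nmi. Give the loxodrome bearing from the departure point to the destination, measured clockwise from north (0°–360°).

Δψ = ln[tan(π/4+φ₂/2)/tan(π/4+φ₁/2)] = +0.7210
Δλ = -1.8029 rad (taken the short way round)
course = atan2(Δλ, Δψ) = 291.80°

291.8°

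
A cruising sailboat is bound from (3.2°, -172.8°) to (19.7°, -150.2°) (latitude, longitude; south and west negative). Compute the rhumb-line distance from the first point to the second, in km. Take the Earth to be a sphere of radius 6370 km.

Δψ = ln[tan(π/4+φ₂/2)/tan(π/4+φ₁/2)] = +0.2949;  Δφ = +0.2880 rad,  Δλ = +0.3944 rad
q = Δφ/Δψ = 0.9764
d = R·√(Δφ² + q²Δλ²) = 6370·0.48090 = 3063 km

3063 km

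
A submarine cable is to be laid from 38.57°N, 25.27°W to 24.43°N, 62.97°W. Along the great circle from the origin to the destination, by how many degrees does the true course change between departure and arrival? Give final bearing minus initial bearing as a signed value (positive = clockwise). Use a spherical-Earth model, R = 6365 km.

Initial bearing θ₁ = atan2(sin Δλ cos φ₂, cos φ₁ sin φ₂ − sin φ₁ cos φ₂ cos Δλ) = 257.27°
Final bearing θ₂ = (initial bearing from the destination back to the start) + 180° = 236.89°
Δθ = θ₂ − θ₁ = -20.4°

-20.4°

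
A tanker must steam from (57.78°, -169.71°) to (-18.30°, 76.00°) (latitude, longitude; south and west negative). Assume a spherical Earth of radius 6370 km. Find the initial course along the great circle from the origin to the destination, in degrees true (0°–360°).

280.7°

N = sin Δλ·cos φ₂ = -0.8654;  D = cos φ₁ sin φ₂ − sin φ₁ cos φ₂ cos Δλ = +0.1630
initial course = atan2(N, D) = 280.67°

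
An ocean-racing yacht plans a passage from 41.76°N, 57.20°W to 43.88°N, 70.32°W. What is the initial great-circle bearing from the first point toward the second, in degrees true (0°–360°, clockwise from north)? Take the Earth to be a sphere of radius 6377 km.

θ = atan2( sin Δλ·cos φ₂ ,  cos φ₁ sin φ₂ − sin φ₁ cos φ₂ cos Δλ )
  = atan2(-0.1636, +0.0495) = 286.84°

286.8°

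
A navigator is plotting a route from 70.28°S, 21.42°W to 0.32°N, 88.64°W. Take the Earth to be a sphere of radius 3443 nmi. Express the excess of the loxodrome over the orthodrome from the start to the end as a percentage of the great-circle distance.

2.6%

Great circle: σ = 1.4451 rad → d_gc = Rσ = 4975.4 nmi
Rhumb: Δφ = +1.2322, Δλ = -1.1732, Δψ = +1.7554, q = Δφ/Δψ = 0.7020 → d_rh = R√(Δφ²+q²Δλ²) = 5102.8 nmi
Excess = (5102.8 − 4975.4) / 4975.4 = 127.4 / 4975.4 = 2.56% ≈ 2.6%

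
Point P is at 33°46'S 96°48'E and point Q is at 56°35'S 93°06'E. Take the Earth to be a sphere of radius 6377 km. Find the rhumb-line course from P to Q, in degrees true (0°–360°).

186.4°

Δψ = ln[tan(π/4+φ₂/2)/tan(π/4+φ₁/2)] = -0.5766
Δλ = -0.0646 rad (taken the short way round)
course = atan2(Δλ, Δψ) = 186.39°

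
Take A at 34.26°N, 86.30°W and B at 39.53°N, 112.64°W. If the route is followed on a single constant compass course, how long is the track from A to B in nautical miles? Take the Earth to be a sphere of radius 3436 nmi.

1301 nmi

Rhumb course C = atan2(Δλ, Δψ) with Δψ = ln[tan(π/4+φ₂/2)/tan(π/4+φ₁/2)] = +0.1151, Δλ = -0.4597 → C = 284.06°
d = R·|Δφ| / |cos C| = 3436·0.09198 / 0.24287 = 1301 nmi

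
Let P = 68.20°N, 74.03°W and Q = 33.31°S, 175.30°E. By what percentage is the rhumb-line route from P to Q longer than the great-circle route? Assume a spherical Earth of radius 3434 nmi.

Great circle: σ = 2.2388 rad → d_gc = Rσ = 7688.2 nmi
Rhumb: Δφ = -1.7717, Δλ = -1.9316, Δψ = -2.2645, q = Δφ/Δψ = 0.7824 → d_rh = R√(Δφ²+q²Δλ²) = 7996.6 nmi
Excess = (7996.6 − 7688.2) / 7688.2 = 308.4 / 7688.2 = 4.01% ≈ 4.0%

4.0%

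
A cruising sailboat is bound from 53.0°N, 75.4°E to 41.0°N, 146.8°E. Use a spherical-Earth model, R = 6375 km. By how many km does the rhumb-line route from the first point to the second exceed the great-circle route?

Great circle: cos σ = sin φ₁ sin φ₂ + cos φ₁ cos φ₂ cos Δλ,  σ = 0.8382 rad → d_gc = 5343.4 km
Rhumb line: Δψ = -0.3090, q = Δφ/Δψ = 0.6779, d_rh = R√(Δφ²+q²Δλ²) = 5548.2 km
Excess = 5548.2 − 5343.4 = 204.8 ≈ 205 km

205 km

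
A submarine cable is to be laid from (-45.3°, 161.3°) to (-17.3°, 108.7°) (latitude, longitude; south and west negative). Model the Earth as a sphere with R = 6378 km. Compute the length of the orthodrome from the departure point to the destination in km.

cos σ = sin φ₁ sin φ₂ + cos φ₁ cos φ₂ cos Δλ
      = sin(-45.30°)sin(-17.30°) + cos(-45.30°)cos(-17.30°)cos(-52.60°) = 0.6193
σ = 51.737° → d = Rσ = 6378·0.90298 = 5759 km

5759 km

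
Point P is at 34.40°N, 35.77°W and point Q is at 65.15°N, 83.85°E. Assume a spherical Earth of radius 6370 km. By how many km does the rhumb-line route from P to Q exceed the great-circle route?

1078 km

Great circle: cos σ = sin φ₁ sin φ₂ + cos φ₁ cos φ₂ cos Δλ,  σ = 1.2225 rad → d_gc = 7787.5 km
Rhumb line: Δψ = +0.8726, q = Δφ/Δψ = 0.6151, d_rh = R√(Δφ²+q²Δλ²) = 8865.5 km
Excess = 8865.5 − 7787.5 = 1078.0 ≈ 1078 km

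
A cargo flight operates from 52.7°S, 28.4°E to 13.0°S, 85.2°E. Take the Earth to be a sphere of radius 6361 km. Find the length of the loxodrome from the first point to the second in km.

6738 km

Rhumb course C = atan2(Δλ, Δψ) with Δψ = ln[tan(π/4+φ₂/2)/tan(π/4+φ₁/2)] = +0.8573, Δλ = +0.9913 → C = 49.15°
d = R·|Δφ| / |cos C| = 6361·0.69290 / 0.65412 = 6738 km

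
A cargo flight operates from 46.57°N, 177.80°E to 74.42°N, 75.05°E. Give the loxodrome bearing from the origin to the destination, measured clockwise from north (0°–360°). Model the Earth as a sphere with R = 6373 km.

300.8°

Δψ = ln[tan(π/4+φ₂/2)/tan(π/4+φ₁/2)] = +1.0685
Δλ = -1.7933 rad (taken the short way round)
course = atan2(Δλ, Δψ) = 300.79°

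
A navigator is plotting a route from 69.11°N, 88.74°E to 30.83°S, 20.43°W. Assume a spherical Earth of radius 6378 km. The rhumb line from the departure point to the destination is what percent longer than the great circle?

4.3%

Great circle: σ = 2.1887 rad → d_gc = Rσ = 13959.7 km
Rhumb: Δφ = -1.7443, Δλ = -1.9054, Δψ = -2.2570, q = Δφ/Δψ = 0.7728 → d_rh = R√(Δφ²+q²Δλ²) = 14559.2 km
Excess = (14559.2 − 13959.7) / 13959.7 = 599.5 / 13959.7 = 4.29% ≈ 4.3%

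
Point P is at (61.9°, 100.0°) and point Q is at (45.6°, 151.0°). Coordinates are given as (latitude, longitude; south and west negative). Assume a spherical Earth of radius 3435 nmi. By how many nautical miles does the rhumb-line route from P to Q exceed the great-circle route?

Great circle: cos σ = sin φ₁ sin φ₂ + cos φ₁ cos φ₂ cos Δλ,  σ = 0.5778 rad → d_gc = 1984.9 nmi
Rhumb line: Δψ = -0.4890, q = Δφ/Δψ = 0.5818, d_rh = R√(Δφ²+q²Δλ²) = 2029.5 nmi
Excess = 2029.5 − 1984.9 = 44.6 ≈ 45 nmi

45 nmi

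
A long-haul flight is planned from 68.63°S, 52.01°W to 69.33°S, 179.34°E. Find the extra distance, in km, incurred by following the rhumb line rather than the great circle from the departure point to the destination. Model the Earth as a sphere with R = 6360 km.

Great circle: cos σ = sin φ₁ sin φ₂ + cos φ₁ cos φ₂ cos Δλ,  σ = 0.6584 rad → d_gc = 4187.5 km
Rhumb line: Δψ = -0.0341, q = Δφ/Δψ = 0.3587, d_rh = R√(Δφ²+q²Δλ²) = 5122.5 km
Excess = 5122.5 − 4187.5 = 935.0 ≈ 935 km

935 km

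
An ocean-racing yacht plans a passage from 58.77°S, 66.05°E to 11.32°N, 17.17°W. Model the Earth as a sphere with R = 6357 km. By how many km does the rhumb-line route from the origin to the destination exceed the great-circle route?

Great circle: cos σ = sin φ₁ sin φ₂ + cos φ₁ cos φ₂ cos Δλ,  σ = 1.6788 rad → d_gc = 10672.34 km
Rhumb line: Δψ = +1.4737, q = Δφ/Δψ = 0.8301, d_rh = R√(Δφ²+q²Δλ²) = 10918.83 km
Excess = 10918.83 − 10672.34 = 246.49 ≈ 246 km

246 km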